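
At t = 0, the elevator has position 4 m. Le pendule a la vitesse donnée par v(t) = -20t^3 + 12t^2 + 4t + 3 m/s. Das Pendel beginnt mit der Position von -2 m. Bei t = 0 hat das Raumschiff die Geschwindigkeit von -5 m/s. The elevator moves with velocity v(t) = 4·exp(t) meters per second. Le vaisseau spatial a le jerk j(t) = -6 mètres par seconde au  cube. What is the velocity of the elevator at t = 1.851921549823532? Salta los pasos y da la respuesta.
The answer is 25.4882079262359.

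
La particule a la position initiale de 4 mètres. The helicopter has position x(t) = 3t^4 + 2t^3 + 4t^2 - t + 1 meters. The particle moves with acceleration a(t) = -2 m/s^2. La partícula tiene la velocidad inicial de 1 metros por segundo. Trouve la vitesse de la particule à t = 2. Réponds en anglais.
We must find the antiderivative of our acceleration equation a(t) = -2 1 time. Taking ∫a(t)dt and applying v(0) = 1, we find v(t) = 1 - 2·t. From the given velocity equation v(t) = 1 - 2·t, we substitute t = 2 to get v = -3.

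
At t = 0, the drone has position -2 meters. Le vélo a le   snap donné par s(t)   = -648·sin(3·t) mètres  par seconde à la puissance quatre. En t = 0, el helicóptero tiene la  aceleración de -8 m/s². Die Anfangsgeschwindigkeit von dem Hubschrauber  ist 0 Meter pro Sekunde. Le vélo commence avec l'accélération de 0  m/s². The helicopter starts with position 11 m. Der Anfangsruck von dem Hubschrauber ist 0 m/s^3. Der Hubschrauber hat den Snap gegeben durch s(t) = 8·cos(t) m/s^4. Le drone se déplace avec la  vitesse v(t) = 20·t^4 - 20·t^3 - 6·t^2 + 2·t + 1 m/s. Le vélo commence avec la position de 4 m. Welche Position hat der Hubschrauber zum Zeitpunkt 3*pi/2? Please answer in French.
Nous devons intégrer notre équation du snap s(t) = 8·cos(t) 4 fois. En prenant ∫s(t)dt et en appliquant j(0) = 0, nous trouvons j(t) = 8·sin(t). En prenant ∫j(t)dt et en appliquant a(0) = -8, nous trouvons a(t) = -8·cos(t). La primitive de l'accélération, avec v(0) = 0, donne la vitesse: v(t) = -8·sin(t). La primitive de la vitesse est la position. En utilisant x(0) = 11, nous obtenons x(t) = 8·cos(t) + 3. Nous avons la position x(t) = 8·cos(t) + 3. En substituant t = 3*pi/2: x(3*pi/2) = 3.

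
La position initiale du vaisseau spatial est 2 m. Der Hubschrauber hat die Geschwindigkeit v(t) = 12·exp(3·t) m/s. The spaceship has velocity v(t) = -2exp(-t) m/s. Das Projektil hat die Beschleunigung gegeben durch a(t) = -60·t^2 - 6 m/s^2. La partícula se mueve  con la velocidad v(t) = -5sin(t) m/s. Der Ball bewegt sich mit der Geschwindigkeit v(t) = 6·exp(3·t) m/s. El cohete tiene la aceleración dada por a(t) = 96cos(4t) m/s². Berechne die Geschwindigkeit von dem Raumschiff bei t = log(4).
Mit v(t) = -2·exp(-t) und Einsetzen von t = log(4), finden wir v = -1/2.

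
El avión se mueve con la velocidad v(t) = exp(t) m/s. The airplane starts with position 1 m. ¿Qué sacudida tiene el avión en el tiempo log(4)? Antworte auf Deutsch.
Wir müssen unsere Gleichung für die Geschwindigkeit v(t) = exp(t) 2-mal ableiten. Mit d/dt von v(t) finden wir a(t) = exp(t). Mit d/dt von a(t) finden wir j(t) = exp(t). Wir haben den Ruck j(t) = exp(t). Durch Einsetzen von t = log(4): j(log(4)) = 4.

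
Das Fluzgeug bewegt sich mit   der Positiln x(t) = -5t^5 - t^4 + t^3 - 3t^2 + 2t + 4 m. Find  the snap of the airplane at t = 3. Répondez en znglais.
Starting from position x(t) = -5·t^5 - t^4 + t^3 - 3·t^2 + 2·t + 4, we take 4 derivatives. The derivative of position gives velocity: v(t) = -25·t^4 - 4·t^3 + 3·t^2 - 6·t + 2. Taking d/dt of v(t), we find a(t) = -100·t^3 - 12·t^2 + 6·t - 6. Taking d/dt of a(t), we find j(t) = -300·t^2 - 24·t + 6. Differentiating jerk, we get snap: s(t) = -600·t - 24. Using s(t) = -600·t - 24 and substituting t = 3, we find s = -1824.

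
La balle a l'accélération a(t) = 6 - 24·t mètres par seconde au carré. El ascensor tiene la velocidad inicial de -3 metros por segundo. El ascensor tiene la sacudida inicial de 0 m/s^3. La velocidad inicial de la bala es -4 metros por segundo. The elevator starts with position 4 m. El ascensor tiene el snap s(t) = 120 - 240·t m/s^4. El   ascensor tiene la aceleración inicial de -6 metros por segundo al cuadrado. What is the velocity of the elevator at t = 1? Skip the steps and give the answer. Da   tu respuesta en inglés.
The velocity at t = 1 is v = 1.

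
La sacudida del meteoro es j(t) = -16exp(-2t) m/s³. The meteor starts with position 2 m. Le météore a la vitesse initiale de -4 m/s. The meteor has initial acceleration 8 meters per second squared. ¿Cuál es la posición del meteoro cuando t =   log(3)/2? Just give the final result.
x(log(3)/2) = 2/3.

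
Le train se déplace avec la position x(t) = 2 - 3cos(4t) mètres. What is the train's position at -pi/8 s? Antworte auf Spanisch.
Tenemos la posición x(t) = 2 - 3·cos(4·t). Sustituyendo t = -pi/8: x(-pi/8) = 2.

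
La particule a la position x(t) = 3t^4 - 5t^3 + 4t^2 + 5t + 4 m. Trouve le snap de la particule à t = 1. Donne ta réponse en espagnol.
Para resolver esto, necesitamos tomar 4 derivadas de nuestra ecuación de la posición x(t) = 3·t^4 - 5·t^3 + 4·t^2 + 5·t + 4. Tomando d/dt de x(t), encontramos v(t) = 12·t^3 - 15·t^2 + 8·t + 5. Tomando d/dt de v(t), encontramos a(t) = 36·t^2 - 30·t + 8. Tomando d/dt de a(t), encontramos j(t) = 72·t - 30. Derivando la sacudida, obtenemos el snap: s(t) = 72. De la ecuación del snap s(t) = 72, sustituimos t = 1 para obtener s = 72.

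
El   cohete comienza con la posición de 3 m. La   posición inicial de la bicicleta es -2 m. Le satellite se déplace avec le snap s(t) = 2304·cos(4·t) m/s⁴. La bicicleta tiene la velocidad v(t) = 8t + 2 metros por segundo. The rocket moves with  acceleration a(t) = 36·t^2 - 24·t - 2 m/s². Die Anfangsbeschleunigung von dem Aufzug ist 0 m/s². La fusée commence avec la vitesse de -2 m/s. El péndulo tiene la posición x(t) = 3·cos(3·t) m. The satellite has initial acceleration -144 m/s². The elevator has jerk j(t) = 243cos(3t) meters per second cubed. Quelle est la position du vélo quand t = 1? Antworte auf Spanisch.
Para resolver esto, necesitamos tomar 1 antiderivada de nuestra ecuación de la velocidad v(t) = 8·t + 2. La antiderivada de la velocidad es la posición. Usando x(0) = -2, obtenemos x(t) = 4·t^2 + 2·t - 2. De la ecuación de la posición x(t) = 4·t^2 + 2·t - 2, sustituimos t = 1 para obtener x = 4.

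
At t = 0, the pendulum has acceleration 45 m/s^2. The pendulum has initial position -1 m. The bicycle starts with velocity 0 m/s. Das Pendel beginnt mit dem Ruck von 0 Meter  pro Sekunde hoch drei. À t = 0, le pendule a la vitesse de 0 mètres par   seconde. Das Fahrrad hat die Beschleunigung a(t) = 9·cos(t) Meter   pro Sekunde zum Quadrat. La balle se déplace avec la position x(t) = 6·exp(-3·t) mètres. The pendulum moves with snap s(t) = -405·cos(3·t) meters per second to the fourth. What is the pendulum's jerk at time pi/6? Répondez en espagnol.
Necesitamos integrar nuestra ecuación del snap s(t) = -405·cos(3·t) 1 vez. Tomando ∫s(t)dt y aplicando j(0) = 0, encontramos j(t) = -135·sin(3·t). Tenemos la sacudida j(t) = -135·sin(3·t). Sustituyendo t = pi/6: j(pi/6) = -135.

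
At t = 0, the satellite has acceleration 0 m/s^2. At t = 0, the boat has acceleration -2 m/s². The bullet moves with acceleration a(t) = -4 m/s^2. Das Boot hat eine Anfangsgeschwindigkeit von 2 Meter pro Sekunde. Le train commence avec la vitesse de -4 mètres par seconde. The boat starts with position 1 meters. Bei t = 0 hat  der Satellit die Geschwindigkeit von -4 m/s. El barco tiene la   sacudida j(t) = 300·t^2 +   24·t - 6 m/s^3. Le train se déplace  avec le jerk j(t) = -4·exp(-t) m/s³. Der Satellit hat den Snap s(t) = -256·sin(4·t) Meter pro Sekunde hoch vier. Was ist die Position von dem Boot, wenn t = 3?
Ausgehend von dem Ruck j(t) = 300·t^2 + 24·t - 6, nehmen wir 3 Stammfunktionen. Die Stammfunktion von dem Ruck, mit a(0) = -2, ergibt die Beschleunigung: a(t) = 100·t^3 + 12·t^2 - 6·t - 2. Die Stammfunktion von der Beschleunigung ist die Geschwindigkeit. Mit v(0) = 2 erhalten wir v(t) = 25·t^4 + 4·t^3 - 3·t^2 - 2·t + 2. Mit ∫v(t)dt und Anwendung von x(0) = 1, finden wir x(t) = 5·t^5 + t^4 - t^3 - t^2 + 2·t + 1. Mit x(t) = 5·t^5 + t^4 - t^3 - t^2 + 2·t + 1 und Einsetzen von t = 3, finden wir x = 1267.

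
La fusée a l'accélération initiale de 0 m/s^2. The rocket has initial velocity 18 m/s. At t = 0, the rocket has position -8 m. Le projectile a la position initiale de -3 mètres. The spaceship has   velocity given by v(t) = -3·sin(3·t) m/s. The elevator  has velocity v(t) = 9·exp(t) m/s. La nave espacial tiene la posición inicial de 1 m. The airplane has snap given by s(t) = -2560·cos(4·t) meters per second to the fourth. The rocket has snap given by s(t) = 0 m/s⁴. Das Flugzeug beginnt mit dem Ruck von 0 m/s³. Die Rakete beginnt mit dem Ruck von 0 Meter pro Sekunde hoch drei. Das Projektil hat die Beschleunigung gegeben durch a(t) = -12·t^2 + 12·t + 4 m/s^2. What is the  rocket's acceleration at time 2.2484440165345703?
Starting from snap s(t) = 0, we take 2 integrals. Taking ∫s(t)dt and applying j(0) = 0, we find j(t) = 0. Integrating jerk and using the initial condition a(0) = 0, we get a(t) = 0. Using a(t) = 0 and substituting t = 2.2484440165345703, we find a = 0.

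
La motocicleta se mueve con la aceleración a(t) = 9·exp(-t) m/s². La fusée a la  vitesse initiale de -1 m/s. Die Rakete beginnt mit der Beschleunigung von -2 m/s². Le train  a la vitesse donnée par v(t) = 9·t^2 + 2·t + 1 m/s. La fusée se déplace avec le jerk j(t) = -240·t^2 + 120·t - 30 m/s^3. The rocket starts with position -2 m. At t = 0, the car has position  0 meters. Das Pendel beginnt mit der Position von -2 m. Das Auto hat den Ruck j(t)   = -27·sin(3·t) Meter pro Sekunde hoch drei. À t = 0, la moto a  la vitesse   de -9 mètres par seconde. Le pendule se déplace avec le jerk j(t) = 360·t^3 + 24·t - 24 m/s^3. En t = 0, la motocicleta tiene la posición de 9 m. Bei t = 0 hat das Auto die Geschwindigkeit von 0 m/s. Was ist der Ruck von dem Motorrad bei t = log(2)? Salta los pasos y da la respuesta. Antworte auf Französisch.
La réponse est -9/2.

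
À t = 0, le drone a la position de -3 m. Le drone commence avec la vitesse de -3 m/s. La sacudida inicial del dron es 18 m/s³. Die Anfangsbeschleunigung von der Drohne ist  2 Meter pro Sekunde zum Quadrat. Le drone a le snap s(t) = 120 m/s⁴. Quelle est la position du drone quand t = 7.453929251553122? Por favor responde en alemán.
Wir müssen die Stammfunktion unserer Gleichung für den Snap s(t) = 120 4-mal finden. Das Integral von dem Snap, mit j(0) = 18, ergibt den Ruck: j(t) = 120·t + 18. Mit ∫j(t)dt und Anwendung von a(0) = 2, finden wir a(t) = 60·t^2 + 18·t + 2. Durch Integration von der Beschleunigung und Verwendung der Anfangsbedingung v(0) = -3, erhalten wir v(t) = 20·t^3 + 9·t^2 + 2·t - 3. Das Integral von der Geschwindigkeit, mit x(0) = -3, ergibt die Position: x(t) = 5·t^4 + 3·t^3 + t^2 - 3·t - 3. Mit x(t) = 5·t^4 + 3·t^3 + t^2 - 3·t - 3 und Einsetzen von t = 7.453929251553122, finden wir x = 16707.8015902369.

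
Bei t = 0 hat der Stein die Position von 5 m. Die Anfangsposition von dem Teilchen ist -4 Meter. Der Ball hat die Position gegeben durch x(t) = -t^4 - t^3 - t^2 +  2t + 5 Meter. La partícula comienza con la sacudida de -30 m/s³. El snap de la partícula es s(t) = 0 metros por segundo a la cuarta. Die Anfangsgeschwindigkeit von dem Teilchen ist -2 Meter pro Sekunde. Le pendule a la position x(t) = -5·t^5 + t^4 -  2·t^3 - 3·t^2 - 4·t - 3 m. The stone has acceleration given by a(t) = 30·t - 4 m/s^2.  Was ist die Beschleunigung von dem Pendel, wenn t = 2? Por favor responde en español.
Debemos derivar nuestra ecuación de la posición x(t) = -5·t^5 + t^4 - 2·t^3 - 3·t^2 - 4·t - 3 2 veces. La derivada de la posición da la velocidad: v(t) = -25·t^4 + 4·t^3 - 6·t^2 - 6·t - 4. Tomando d/dt de v(t), encontramos a(t) = -100·t^3 + 12·t^2 - 12·t - 6. Tenemos la aceleración a(t) = -100·t^3 + 12·t^2 - 12·t - 6. Sustituyendo t = 2: a(2) = -782.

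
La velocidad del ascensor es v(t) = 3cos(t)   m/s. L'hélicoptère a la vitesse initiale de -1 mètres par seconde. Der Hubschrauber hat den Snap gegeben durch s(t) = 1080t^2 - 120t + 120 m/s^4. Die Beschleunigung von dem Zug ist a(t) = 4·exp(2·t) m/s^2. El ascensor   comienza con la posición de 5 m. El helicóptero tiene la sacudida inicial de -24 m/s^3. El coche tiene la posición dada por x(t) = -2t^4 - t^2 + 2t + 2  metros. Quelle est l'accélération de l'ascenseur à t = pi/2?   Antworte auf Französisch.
Nous devons dériver notre équation de la vitesse v(t) = 3·cos(t) 1 fois. En dérivant la vitesse, nous obtenons l'accélération: a(t) = -3·sin(t). En utilisant a(t) = -3·sin(t) et en substituant t = pi/2, nous trouvons a = -3.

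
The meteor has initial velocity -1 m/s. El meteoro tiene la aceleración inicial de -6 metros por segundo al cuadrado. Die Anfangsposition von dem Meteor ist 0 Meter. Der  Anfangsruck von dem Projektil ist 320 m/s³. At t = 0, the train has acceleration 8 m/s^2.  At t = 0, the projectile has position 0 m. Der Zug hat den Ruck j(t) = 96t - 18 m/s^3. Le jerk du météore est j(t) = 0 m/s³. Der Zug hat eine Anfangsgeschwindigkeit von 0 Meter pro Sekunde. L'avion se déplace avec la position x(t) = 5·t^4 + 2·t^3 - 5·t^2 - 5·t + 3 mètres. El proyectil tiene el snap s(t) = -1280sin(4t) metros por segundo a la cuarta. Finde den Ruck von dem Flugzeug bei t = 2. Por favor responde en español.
Debemos derivar nuestra ecuación de la posición x(t) = 5·t^4 + 2·t^3 - 5·t^2 - 5·t + 3 3 veces. Derivando la posición, obtenemos la velocidad: v(t) = 20·t^3 + 6·t^2 - 10·t - 5. Derivando la velocidad, obtenemos la aceleración: a(t) = 60·t^2 + 12·t - 10. Derivando la aceleración, obtenemos la sacudida: j(t) = 120·t + 12. Tenemos la sacudida j(t) = 120·t + 12. Sustituyendo t = 2: j(2) = 252.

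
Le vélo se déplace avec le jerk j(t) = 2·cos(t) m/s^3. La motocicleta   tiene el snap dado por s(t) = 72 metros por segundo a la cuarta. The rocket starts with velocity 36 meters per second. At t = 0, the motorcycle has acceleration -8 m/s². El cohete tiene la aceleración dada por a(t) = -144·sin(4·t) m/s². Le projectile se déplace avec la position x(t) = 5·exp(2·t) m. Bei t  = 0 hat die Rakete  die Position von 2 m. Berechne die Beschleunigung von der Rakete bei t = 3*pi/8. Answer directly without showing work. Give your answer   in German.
Bei t = 3*pi/8, a = 144.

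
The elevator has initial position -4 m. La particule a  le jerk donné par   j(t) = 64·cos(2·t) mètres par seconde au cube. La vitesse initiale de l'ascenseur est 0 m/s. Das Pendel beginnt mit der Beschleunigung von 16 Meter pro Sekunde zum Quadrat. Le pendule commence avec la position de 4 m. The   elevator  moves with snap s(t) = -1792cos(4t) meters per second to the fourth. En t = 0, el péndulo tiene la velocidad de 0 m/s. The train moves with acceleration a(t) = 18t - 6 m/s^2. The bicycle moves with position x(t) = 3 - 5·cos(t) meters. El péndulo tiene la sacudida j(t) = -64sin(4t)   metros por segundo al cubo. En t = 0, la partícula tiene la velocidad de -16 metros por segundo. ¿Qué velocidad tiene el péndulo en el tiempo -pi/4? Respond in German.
Um dies zu lösen, müssen wir 2 Stammfunktionen unserer Gleichung für den Ruck j(t) = -64·sin(4·t) finden. Mit ∫j(t)dt und Anwendung von a(0) = 16, finden wir a(t) = 16·cos(4·t). Durch Integration von der Beschleunigung und Verwendung der Anfangsbedingung v(0) = 0, erhalten wir v(t) = 4·sin(4·t). Aus der Gleichung für die Geschwindigkeit v(t) = 4·sin(4·t), setzen wir t = -pi/4 ein und erhalten v = 0.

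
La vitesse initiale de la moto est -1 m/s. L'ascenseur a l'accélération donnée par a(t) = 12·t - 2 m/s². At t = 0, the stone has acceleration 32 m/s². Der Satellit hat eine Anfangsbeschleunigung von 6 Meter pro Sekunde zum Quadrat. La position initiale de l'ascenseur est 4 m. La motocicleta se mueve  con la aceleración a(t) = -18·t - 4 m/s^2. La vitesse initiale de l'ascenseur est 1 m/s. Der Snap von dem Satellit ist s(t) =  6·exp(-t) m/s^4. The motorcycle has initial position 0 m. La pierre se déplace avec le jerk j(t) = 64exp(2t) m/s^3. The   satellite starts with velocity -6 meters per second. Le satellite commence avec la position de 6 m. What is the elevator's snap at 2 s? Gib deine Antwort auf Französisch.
Pour résoudre ceci, nous devons prendre 2 dérivées de notre équation de l'accélération a(t) = 12·t - 2. La dérivée de l'accélération donne le jerk: j(t) = 12. En dérivant le jerk, nous obtenons le snap: s(t) = 0. En utilisant s(t) = 0 et en substituant t = 2, nous trouvons s = 0.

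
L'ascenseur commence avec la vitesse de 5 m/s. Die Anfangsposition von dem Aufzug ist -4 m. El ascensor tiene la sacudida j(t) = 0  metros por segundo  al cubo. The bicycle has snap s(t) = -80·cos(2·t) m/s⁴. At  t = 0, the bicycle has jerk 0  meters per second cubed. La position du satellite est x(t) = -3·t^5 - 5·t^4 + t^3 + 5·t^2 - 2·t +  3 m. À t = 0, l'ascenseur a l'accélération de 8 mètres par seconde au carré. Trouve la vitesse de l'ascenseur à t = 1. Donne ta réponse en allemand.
Wir müssen die Stammfunktion unserer Gleichung für den Ruck j(t) = 0 2-mal finden. Das Integral von dem Ruck ist die Beschleunigung. Mit a(0) = 8 erhalten wir a(t) = 8. Die Stammfunktion von der Beschleunigung ist die Geschwindigkeit. Mit v(0) = 5 erhalten wir v(t) = 8·t + 5. Aus der Gleichung für die Geschwindigkeit v(t) = 8·t + 5, setzen wir t = 1 ein und erhalten v = 13.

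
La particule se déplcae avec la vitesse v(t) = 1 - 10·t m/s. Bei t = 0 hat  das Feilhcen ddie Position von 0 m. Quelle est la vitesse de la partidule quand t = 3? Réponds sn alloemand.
Mit v(t) = 1 - 10·t und Einsetzen von t = 3, finden wir v = -29.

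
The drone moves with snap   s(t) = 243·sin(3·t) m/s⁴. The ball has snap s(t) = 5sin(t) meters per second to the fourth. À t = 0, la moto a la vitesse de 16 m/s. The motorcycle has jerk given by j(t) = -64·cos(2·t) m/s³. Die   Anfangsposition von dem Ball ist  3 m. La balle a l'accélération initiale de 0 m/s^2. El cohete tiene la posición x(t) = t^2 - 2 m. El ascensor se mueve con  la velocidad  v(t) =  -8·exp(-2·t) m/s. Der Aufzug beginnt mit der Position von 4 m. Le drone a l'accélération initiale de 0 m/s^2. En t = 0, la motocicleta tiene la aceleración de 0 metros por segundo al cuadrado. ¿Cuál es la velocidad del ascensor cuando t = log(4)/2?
De la ecuación de la velocidad v(t) = -8·exp(-2·t), sustituimos t = log(4)/2 para obtener v = -2.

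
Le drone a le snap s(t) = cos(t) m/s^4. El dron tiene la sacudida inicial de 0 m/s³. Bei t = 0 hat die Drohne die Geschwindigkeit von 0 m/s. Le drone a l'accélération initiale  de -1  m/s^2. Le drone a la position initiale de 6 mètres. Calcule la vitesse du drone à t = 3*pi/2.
Nous devons trouver l'intégrale de notre équation du snap s(t) = cos(t) 3 fois. En intégrant le snap et en utilisant la condition initiale j(0) = 0, nous obtenons j(t) = sin(t). La primitive du jerk, avec a(0) = -1, donne l'accélération: a(t) = -cos(t). L'intégrale de l'accélération est la vitesse. En utilisant v(0) = 0, nous obtenons v(t) = -sin(t). De l'équation de la vitesse v(t) = -sin(t), nous substituons t = 3*pi/2 pour obtenir v = 1.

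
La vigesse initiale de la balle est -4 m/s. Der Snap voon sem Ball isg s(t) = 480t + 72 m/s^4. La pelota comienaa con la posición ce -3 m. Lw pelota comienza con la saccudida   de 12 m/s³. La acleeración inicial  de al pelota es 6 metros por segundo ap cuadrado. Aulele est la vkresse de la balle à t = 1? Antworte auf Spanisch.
Debemos encontrar la integral de nuestra ecuación del snap s(t) = 480·t + 72 3 veces. Tomando ∫s(t)dt y aplicando j(0) = 12, encontramos j(t) = 240·t^2 + 72·t + 12. Integrando la sacudida y usando la condición inicial a(0) = 6, obtenemos a(t) = 80·t^3 + 36·t^2 + 12·t + 6. Integrando la aceleración y usando la condición inicial v(0) = -4, obtenemos v(t) = 20·t^4 + 12·t^3 + 6·t^2 + 6·t - 4. De la ecuación de la velocidad v(t) = 20·t^4 + 12·t^3 + 6·t^2 + 6·t - 4, sustituimos t = 1 para obtener v = 40.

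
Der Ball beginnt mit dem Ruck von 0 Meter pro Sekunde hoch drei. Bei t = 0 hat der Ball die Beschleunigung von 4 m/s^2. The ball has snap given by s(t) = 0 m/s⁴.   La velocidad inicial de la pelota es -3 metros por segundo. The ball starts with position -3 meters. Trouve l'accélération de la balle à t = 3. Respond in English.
We need to integrate our snap equation s(t) = 0 2 times. The antiderivative of snap, with j(0) = 0, gives jerk: j(t) = 0. The integral of jerk, with a(0) = 4, gives acceleration: a(t) = 4. We have acceleration a(t) = 4. Substituting t = 3: a(3) = 4.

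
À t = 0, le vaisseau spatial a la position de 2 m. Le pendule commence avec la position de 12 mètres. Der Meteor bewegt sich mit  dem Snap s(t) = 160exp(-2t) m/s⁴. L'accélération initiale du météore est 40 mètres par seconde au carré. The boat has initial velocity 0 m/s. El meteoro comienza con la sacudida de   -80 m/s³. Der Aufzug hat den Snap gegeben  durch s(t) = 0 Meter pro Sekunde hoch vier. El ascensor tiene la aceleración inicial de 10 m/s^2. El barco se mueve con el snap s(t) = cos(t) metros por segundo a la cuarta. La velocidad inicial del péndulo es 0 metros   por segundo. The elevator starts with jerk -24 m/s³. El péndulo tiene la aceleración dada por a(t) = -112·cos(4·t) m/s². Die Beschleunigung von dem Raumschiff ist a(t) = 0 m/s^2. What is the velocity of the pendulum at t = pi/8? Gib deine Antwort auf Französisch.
En partant de l'accélération a(t) = -112·cos(4·t), nous prenons 1 intégrale. En intégrant l'accélération et en utilisant la condition initiale v(0) = 0, nous obtenons v(t) = -28·sin(4·t). Nous avons la vitesse v(t) = -28·sin(4·t). En substituant t = pi/8: v(pi/8) = -28.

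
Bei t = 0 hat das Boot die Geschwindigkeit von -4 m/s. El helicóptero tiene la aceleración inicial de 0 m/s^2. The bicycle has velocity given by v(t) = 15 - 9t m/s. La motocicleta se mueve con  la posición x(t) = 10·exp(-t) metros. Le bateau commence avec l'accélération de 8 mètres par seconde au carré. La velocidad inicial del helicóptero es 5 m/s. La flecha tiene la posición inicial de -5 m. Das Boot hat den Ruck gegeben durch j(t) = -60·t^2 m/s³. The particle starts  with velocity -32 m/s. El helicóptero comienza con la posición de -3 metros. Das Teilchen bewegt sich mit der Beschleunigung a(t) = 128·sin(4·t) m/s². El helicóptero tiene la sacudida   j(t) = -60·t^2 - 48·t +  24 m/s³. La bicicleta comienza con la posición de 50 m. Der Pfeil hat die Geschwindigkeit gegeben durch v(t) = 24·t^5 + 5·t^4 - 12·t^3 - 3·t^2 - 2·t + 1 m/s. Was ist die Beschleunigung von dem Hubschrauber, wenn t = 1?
Ausgehend von dem Ruck j(t) = -60·t^2 - 48·t + 24, nehmen wir 1 Integral. Die Stammfunktion von dem Ruck ist die Beschleunigung. Mit a(0) = 0 erhalten wir a(t) = 4·t·(-5·t^2 - 6·t + 6). Wir haben die Beschleunigung a(t) = 4·t·(-5·t^2 - 6·t + 6). Durch Einsetzen von t = 1: a(1) = -20.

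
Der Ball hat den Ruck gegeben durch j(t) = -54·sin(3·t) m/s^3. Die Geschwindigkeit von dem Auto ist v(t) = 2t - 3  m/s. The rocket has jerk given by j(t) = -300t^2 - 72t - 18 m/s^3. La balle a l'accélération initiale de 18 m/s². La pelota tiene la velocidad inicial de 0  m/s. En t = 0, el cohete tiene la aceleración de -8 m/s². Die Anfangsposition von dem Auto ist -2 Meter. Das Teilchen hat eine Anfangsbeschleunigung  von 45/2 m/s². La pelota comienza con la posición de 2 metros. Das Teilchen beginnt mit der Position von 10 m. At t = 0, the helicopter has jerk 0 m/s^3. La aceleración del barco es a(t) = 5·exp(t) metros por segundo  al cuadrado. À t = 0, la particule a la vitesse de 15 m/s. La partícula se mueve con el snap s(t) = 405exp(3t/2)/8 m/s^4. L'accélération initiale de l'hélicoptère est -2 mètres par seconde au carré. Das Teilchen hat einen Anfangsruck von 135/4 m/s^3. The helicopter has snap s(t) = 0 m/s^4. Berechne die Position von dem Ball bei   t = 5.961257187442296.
Ausgehend von dem Ruck j(t) = -54·sin(3·t), nehmen wir 3 Stammfunktionen. Mit ∫j(t)dt und Anwendung von a(0) = 18, finden wir a(t) = 18·cos(3·t). Durch Integration von der Beschleunigung und Verwendung der Anfangsbedingung v(0) = 0, erhalten wir v(t) = 6·sin(3·t). Durch Integration von der Geschwindigkeit und Verwendung der Anfangsbedingung x(0) = 2, erhalten wir x(t) = 4 - 2·cos(3·t). Aus der Gleichung für die Position x(t) = 4 - 2·cos(3·t), setzen wir t = 5.961257187442296 ein und erhalten x = 2.86245616083938.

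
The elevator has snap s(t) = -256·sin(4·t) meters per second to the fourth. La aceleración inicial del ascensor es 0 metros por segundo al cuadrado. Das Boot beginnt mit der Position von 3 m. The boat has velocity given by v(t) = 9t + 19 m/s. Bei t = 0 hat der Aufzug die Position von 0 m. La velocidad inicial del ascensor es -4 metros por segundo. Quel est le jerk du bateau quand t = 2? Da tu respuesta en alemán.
Wir müssen unsere Gleichung für die Geschwindigkeit v(t) = 9·t + 19 2-mal ableiten. Die Ableitung von der Geschwindigkeit ergibt die Beschleunigung: a(t) = 9. Durch Ableiten von der Beschleunigung erhalten wir den Ruck: j(t) = 0. Aus der Gleichung für den Ruck j(t) = 0, setzen wir t = 2 ein und erhalten j = 0.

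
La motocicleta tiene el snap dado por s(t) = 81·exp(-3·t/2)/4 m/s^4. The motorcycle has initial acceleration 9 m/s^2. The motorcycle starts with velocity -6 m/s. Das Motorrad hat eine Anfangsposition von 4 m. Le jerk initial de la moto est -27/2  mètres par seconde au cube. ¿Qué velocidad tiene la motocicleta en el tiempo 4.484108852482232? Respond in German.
Wir müssen unsere Gleichung für den Snap s(t) = 81·exp(-3·t/2)/4 3-mal integrieren. Mit ∫s(t)dt und Anwendung von j(0) = -27/2, finden wir j(t) = -27·exp(-3·t/2)/2. Mit ∫j(t)dt und Anwendung von a(0) = 9, finden wir a(t) = 9·exp(-3·t/2). Mit ∫a(t)dt und Anwendung von v(0) = -6, finden wir v(t) = -6·exp(-3·t/2). Aus der Gleichung für die Geschwindigkeit v(t) = -6·exp(-3·t/2), setzen wir t = 4.484108852482232 ein und erhalten v = -0.00719474910859078.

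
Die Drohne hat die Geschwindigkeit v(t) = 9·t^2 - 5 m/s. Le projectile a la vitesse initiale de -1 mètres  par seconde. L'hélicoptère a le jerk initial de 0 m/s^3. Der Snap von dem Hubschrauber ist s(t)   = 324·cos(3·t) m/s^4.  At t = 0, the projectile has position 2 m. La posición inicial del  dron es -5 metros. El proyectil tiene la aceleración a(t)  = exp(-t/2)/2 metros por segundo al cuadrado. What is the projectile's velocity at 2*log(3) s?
We must find the antiderivative of our acceleration equation a(t) = exp(-t/2)/2 1 time. The antiderivative of acceleration, with v(0) = -1, gives velocity: v(t) = -exp(-t/2). From the given velocity equation v(t) = -exp(-t/2), we substitute t = 2*log(3) to get v = -1/3.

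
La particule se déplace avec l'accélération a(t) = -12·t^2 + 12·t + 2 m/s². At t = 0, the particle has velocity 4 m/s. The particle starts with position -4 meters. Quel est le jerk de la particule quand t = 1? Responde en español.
Partiendo de la aceleración a(t) = -12·t^2 + 12·t + 2, tomamos 1 derivada. Derivando la aceleración, obtenemos la sacudida: j(t) = 12 - 24·t. De la ecuación de la sacudida j(t) = 12 - 24·t, sustituimos t = 1 para obtener j = -12.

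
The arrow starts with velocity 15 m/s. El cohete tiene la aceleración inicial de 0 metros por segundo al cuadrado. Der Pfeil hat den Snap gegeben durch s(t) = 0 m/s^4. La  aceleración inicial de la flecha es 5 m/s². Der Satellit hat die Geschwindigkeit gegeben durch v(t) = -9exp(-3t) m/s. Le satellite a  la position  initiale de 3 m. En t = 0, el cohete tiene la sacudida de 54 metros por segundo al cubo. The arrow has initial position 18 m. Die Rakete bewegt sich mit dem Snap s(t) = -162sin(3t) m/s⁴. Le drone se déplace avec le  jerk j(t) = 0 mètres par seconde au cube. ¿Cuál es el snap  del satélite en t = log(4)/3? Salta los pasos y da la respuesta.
El snap en t = log(4)/3 es s = 243/4.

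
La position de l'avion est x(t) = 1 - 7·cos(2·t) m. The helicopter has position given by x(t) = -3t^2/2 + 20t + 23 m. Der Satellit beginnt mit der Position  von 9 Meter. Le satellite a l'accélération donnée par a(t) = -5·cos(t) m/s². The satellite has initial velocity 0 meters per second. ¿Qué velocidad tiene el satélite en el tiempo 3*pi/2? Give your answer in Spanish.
Partiendo de la aceleración a(t) = -5·cos(t), tomamos 1 antiderivada. La integral de la aceleración es la velocidad. Usando v(0) = 0, obtenemos v(t) = -5·sin(t). De la ecuación de la velocidad v(t) = -5·sin(t), sustituimos t = 3*pi/2 para obtener v = 5.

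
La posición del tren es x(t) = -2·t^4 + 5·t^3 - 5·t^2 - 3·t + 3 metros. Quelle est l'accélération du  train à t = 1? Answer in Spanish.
Partiendo de la posición x(t) = -2·t^4 + 5·t^3 - 5·t^2 - 3·t + 3, tomamos 2 derivadas. La derivada de la posición da la velocidad: v(t) = -8·t^3 + 15·t^2 - 10·t - 3. Derivando la velocidad, obtenemos la aceleración: a(t) = -24·t^2 + 30·t - 10. De la ecuación de la aceleración a(t) = -24·t^2 + 30·t - 10, sustituimos t = 1 para obtener a = -4.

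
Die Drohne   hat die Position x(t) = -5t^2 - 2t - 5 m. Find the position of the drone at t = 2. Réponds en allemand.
Mit x(t) = -5·t^2 - 2·t - 5 und Einsetzen von t = 2, finden wir x = -29.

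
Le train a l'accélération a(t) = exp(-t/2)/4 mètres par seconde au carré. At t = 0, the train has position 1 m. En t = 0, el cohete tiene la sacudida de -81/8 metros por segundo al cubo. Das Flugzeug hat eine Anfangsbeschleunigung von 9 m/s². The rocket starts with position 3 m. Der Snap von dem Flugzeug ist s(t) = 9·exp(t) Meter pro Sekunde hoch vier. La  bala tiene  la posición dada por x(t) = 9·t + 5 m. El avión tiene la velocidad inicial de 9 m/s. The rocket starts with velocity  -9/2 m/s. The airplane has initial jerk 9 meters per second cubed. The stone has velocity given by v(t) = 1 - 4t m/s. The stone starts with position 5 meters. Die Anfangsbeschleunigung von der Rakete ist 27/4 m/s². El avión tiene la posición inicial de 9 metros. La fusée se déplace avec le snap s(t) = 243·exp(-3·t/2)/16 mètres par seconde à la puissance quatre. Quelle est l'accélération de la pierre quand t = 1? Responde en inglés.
To solve this, we need to take 1 derivative of our velocity equation v(t) = 1 - 4·t. Taking d/dt of v(t), we find a(t) = -4. We have acceleration a(t) = -4. Substituting t = 1: a(1) = -4.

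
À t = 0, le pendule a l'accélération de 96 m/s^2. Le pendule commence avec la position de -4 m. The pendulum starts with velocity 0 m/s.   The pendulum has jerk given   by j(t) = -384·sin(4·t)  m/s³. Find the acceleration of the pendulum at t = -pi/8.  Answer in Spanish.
Para resolver esto, necesitamos tomar 1 integral de nuestra ecuación de la sacudida j(t) = -384·sin(4·t). La integral de la sacudida, con a(0) = 96, da la aceleración: a(t) = 96·cos(4·t). Usando a(t) = 96·cos(4·t) y sustituyendo t = -pi/8, encontramos a = 0.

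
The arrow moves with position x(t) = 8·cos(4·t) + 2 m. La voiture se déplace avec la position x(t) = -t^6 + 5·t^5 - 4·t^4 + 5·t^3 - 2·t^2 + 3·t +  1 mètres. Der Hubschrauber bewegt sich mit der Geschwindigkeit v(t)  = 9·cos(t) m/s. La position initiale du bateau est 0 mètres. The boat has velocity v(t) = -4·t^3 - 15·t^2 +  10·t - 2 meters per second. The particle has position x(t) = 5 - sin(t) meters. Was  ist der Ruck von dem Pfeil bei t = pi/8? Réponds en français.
Pour résoudre ceci, nous devons prendre 3 dérivées de notre équation de la position x(t) = 8·cos(4·t) + 2. La dérivée de la position donne la vitesse: v(t) = -32·sin(4·t). En prenant d/dt de v(t), nous trouvons a(t) = -128·cos(4·t). En dérivant l'accélération, nous obtenons le jerk: j(t) = 512·sin(4·t). Nous avons le jerk j(t) = 512·sin(4·t). En substituant t = pi/8: j(pi/8) = 512.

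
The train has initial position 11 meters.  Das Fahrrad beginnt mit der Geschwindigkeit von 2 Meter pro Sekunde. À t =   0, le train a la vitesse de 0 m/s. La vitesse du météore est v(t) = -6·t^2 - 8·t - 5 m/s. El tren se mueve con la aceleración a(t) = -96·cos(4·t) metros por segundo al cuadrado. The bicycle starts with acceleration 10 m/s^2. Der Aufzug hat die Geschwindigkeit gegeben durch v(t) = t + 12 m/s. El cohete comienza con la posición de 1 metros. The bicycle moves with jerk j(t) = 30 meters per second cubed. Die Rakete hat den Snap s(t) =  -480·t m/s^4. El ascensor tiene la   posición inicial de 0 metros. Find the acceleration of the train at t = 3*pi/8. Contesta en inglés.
Using a(t) = -96·cos(4·t) and substituting t = 3*pi/8, we find a = 0.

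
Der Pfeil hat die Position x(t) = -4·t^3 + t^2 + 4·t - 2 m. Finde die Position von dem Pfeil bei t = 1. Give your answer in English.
We have position x(t) = -4·t^3 + t^2 + 4·t - 2. Substituting t = 1: x(1) = -1.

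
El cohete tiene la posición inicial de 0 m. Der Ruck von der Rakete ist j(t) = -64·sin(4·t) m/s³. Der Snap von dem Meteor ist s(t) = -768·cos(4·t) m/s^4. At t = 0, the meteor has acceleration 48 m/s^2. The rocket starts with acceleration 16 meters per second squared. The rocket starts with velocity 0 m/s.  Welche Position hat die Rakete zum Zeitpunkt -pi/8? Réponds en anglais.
We need to integrate our jerk equation j(t) = -64·sin(4·t) 3 times. Integrating jerk and using the initial condition a(0) = 16, we get a(t) = 16·cos(4·t). The antiderivative of acceleration is velocity. Using v(0) = 0, we get v(t) = 4·sin(4·t). The antiderivative of velocity is position. Using x(0) = 0, we get x(t) = 1 - cos(4·t). Using x(t) = 1 - cos(4·t) and substituting t = -pi/8, we find x = 1.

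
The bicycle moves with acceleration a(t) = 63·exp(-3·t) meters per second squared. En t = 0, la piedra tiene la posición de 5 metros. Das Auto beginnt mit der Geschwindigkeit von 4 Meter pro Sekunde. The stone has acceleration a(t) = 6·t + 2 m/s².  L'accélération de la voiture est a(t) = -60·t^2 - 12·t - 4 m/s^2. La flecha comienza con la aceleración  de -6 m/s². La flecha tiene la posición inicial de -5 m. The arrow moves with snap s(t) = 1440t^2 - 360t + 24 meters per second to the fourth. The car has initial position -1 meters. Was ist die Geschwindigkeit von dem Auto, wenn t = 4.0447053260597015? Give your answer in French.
En partant de l'accélération a(t) = -60·t^2 - 12·t - 4, nous prenons 1 intégrale. En intégrant l'accélération et en utilisant la condition initiale v(0) = 4, nous obtenons v(t) = -20·t^3 - 6·t^2 - 4·t + 4. En utilisant v(t) = -20·t^3 - 6·t^2 - 4·t + 4 et en substituant t = 4.0447053260597015, nous trouvons v = -1433.73522418328.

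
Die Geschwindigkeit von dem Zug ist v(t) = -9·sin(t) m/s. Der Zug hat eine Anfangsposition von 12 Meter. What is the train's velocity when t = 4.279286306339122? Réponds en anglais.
Using v(t) = -9·sin(t) and substituting t = 4.279286306339122, we find v = 8.16901166174355.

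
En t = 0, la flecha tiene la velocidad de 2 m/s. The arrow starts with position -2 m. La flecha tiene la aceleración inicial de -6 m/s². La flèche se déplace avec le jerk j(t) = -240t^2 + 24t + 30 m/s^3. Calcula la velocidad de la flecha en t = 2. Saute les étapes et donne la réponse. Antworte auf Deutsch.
v(2) = -238.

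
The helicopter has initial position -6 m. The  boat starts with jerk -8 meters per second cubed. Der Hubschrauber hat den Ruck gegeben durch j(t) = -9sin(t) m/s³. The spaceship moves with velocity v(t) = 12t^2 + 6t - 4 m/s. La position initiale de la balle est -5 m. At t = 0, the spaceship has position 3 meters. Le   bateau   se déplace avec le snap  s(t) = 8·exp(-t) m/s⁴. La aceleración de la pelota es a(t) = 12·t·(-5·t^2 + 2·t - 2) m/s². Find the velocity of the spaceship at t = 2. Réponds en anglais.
Using v(t) = 12·t^2 + 6·t - 4 and substituting t = 2, we find v = 56.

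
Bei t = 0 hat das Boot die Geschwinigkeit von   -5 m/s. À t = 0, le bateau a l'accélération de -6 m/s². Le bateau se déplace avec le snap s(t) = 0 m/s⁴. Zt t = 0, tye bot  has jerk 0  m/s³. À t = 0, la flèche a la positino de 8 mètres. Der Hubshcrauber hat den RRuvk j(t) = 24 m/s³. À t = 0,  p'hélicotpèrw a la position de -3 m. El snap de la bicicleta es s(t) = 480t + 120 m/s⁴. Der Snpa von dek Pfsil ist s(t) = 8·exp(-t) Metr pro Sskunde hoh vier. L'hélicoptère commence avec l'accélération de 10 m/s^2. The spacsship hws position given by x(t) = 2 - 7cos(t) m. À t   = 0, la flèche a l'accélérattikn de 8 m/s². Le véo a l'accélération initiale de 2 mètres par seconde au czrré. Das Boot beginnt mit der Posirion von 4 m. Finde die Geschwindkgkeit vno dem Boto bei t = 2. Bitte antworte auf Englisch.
Starting from snap s(t) = 0, we take 3 integrals. Taking ∫s(t)dt and applying j(0) = 0, we find j(t) = 0. Integrating jerk and using the initial condition a(0) = -6, we get a(t) = -6. The antiderivative of acceleration is velocity. Using v(0) = -5, we get v(t) = -6·t - 5. We have velocity v(t) = -6·t - 5. Substituting t = 2: v(2) = -17.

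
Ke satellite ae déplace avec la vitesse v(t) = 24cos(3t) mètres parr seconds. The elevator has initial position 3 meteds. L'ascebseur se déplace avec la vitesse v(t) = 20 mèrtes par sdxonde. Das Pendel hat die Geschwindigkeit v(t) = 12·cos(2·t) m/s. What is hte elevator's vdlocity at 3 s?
From the given velocity equation v(t) = 20, we substitute t = 3 to get v = 20.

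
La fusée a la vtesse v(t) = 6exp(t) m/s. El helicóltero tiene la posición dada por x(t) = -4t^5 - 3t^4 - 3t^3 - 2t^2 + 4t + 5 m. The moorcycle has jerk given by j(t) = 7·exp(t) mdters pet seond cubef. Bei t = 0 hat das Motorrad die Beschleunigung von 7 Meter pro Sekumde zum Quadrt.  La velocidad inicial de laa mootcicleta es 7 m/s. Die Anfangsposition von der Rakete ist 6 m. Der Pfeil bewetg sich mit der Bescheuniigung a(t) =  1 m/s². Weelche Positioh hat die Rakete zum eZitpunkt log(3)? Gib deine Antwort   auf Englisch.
Starting from velocity v(t) = 6·exp(t), we take 1 antiderivative. Integrating velocity and using the initial condition x(0) = 6, we get x(t) = 6·exp(t). We have position x(t) = 6·exp(t). Substituting t = log(3): x(log(3)) = 18.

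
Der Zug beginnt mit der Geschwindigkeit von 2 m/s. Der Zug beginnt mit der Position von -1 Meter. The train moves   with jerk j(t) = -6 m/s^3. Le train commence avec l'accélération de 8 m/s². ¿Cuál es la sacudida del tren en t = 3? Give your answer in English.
From the given jerk equation j(t) = -6, we substitute t = 3 to get j = -6.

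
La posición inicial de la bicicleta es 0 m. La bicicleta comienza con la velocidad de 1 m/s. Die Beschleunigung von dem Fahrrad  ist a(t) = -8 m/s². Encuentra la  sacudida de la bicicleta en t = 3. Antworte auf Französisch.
En partant de l'accélération a(t) = -8, nous prenons 1 dérivée. La dérivée de l'accélération donne le jerk: j(t) = 0. En utilisant j(t) = 0 et en substituant t = 3, nous trouvons j = 0.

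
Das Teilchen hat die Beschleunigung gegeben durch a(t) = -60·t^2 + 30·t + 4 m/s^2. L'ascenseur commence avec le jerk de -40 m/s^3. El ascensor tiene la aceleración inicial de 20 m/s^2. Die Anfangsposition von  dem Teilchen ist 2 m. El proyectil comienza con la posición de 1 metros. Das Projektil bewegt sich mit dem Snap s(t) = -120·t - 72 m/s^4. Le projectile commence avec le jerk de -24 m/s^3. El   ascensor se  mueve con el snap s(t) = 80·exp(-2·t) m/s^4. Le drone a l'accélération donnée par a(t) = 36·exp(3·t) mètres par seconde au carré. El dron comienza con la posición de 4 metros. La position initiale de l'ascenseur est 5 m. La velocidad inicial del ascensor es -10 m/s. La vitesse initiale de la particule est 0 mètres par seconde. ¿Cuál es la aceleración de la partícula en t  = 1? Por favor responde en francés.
Nous avons l'accélération a(t) = -60·t^2 + 30·t + 4. En substituant t = 1: a(1) = -26.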